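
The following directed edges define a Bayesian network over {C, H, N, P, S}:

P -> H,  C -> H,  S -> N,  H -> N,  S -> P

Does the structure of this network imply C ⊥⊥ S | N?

No

There are 2 undirected paths between C and S; checking each against the conditioning set {N}:
Path 1: C → H → N ← S
  H is a chain and H is not conditioned on; N is a collider and N is conditioned on, which opens it — no node blocks this path, so it is active.
Path 2: C → H ← P ← S
  H is a collider and its descendant N is conditioned on, which opens it; P is a chain and P is not conditioned on — no node blocks this path, so it is active.
Because an active path exists, C and S are not d-separated.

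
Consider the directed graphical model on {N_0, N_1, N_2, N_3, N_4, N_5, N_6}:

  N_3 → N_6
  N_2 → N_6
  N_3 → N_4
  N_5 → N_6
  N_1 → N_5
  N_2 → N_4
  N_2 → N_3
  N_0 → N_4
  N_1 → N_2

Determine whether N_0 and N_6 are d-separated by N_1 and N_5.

There are 6 undirected paths between N_0 and N_6; checking each against the conditioning set {N_1, N_5}:
Path 1: N_0 → N_4 ← N_2 ← N_1 → N_5 → N_6
  N_4 is a collider here and neither N_4 nor any of its descendants is conditioned on, so the collider stays closed — the path is blocked at N_4.
Path 2: N_0 → N_4 ← N_2 → N_3 → N_6
  N_4 is a collider here and neither N_4 nor any of its descendants is conditioned on, so the collider stays closed — the path is blocked at N_4.
Path 3: N_0 → N_4 ← N_2 → N_6
  N_4 is a collider here and neither N_4 nor any of its descendants is conditioned on, so the collider stays closed — the path is blocked at N_4.
Path 4: N_0 → N_4 ← N_3 ← N_2 ← N_1 → N_5 → N_6
  N_4 is a collider here and neither N_4 nor any of its descendants is conditioned on, so the collider stays closed — the path is blocked at N_4.
Path 5: N_0 → N_4 ← N_3 ← N_2 → N_6
  N_4 is a collider here and neither N_4 nor any of its descendants is conditioned on, so the collider stays closed — the path is blocked at N_4.
Path 6: N_0 → N_4 ← N_3 → N_6
  N_4 is a collider here and neither N_4 nor any of its descendants is conditioned on, so the collider stays closed — the path is blocked at N_4.
Every path is blocked, so N_0 and N_6 are d-separated given {N_1, N_5}.

Yes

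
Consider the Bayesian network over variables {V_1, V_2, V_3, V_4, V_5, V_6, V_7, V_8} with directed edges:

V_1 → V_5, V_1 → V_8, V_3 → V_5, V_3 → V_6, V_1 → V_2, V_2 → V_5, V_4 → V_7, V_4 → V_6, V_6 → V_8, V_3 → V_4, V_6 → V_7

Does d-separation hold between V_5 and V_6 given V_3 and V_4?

Enumerating the 5 paths from V_5 to V_6 and testing each for blocking by {V_3, V_4}:
  1. V_5 ← V_3 → V_6 — V_3:fork[blocks] ⇒ blocked
  2. V_5 ← V_3 → V_4 → V_6 — V_3:fork[blocks]; V_4:chain[blocks] ⇒ blocked
  3. V_5 ← V_3 → V_4 → V_7 ← V_6 — V_3:fork[blocks]; V_4:chain[blocks]; V_7:collider[blocks] ⇒ blocked
  4. V_5 ← V_2 ← V_1 → V_8 ← V_6 — V_2:chain[open]; V_1:fork[open]; V_8:collider[blocks] ⇒ blocked
  5. V_5 ← V_1 → V_8 ← V_6 — V_1:fork[open]; V_8:collider[blocks] ⇒ blocked
All paths are blocked; V_5 ⊥ V_6 | {V_3, V_4} holds.

Yes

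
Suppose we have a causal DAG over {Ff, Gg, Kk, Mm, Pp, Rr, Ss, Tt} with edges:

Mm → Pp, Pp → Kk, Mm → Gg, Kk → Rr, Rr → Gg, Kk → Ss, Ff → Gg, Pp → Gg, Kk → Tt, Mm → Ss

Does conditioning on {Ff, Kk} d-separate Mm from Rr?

We examine all 6 paths between Mm and Rr:
Path 1: Mm → Gg ← Pp → Kk → Rr
  Gg is a collider here and neither Gg nor any of its descendants is conditioned on, so the collider stays closed — the path is blocked at Gg.
Path 2: Mm → Gg ← Rr
  Gg is a collider here and neither Gg nor any of its descendants is conditioned on, so the collider stays closed — the path is blocked at Gg.
Path 3: Mm → Pp → Gg ← Rr
  Gg is a collider here and neither Gg nor any of its descendants is conditioned on, so the collider stays closed — the path is blocked at Gg.
Path 4: Mm → Pp → Kk → Rr
  Kk is a chain here and Kk is conditioned on, so the path is blocked at Kk.
Path 5: Mm → Ss ← Kk ← Pp → Gg ← Rr
  Ss is a collider here and neither Ss nor any of its descendants is conditioned on, so the collider stays closed — the path is blocked at Ss.
Path 6: Mm → Ss ← Kk → Rr
  Ss is a collider here and neither Ss nor any of its descendants is conditioned on, so the collider stays closed — the path is blocked at Ss.
All paths are blocked; Mm ⊥ Rr | {Ff, Kk} holds.

Yes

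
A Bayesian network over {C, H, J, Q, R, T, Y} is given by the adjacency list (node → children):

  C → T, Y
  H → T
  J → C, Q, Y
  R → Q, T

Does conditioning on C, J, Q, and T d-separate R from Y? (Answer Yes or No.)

Yes — R and Y are d-separated given {C, J, Q, T}.

There are 4 undirected paths between R and Y; checking each against the conditioning set {C, J, Q, T}:
Path 1: R → Q ← J → Y
  J is a fork here and J is conditioned on, so the path is blocked at J.
Path 2: R → Q ← J → C → Y
  J is a fork here and J is conditioned on, so the path is blocked at J.
Path 3: R → T ← C ← J → Y
  C is a chain here and C is conditioned on, so the path is blocked at C.
Path 4: R → T ← C → Y
  C is a fork here and C is conditioned on, so the path is blocked at C.
All paths are blocked; R ⊥ Y | {C, J, Q, T} holds.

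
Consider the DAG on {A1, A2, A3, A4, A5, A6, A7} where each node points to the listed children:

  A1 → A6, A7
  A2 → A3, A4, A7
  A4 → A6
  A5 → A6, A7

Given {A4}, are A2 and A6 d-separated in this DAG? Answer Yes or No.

Enumerating the 3 paths from A2 to A6 and testing each for blocking by {A4}:
  1. A2 → A7 ← A5 → A6 — A7:collider[blocks]; A5:fork[open] ⇒ blocked
  2. A2 → A7 ← A1 → A6 — A7:collider[blocks]; A1:fork[open] ⇒ blocked
  3. A2 → A4 → A6 — A4:chain[blocks] ⇒ blocked
Every path is blocked, so A2 and A6 are d-separated given {A4}.

Yes — A2 and A6 are d-separated given {A4}.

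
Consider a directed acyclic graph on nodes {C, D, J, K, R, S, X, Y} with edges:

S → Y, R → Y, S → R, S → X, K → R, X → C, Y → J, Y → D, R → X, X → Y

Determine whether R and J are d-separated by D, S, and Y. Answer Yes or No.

Yes

5 paths connect R and J; each must be blocked for d-separation to hold:
  1. R ← S → X → Y → J — S:fork[blocks]; X:chain[open]; Y:chain[blocks] ⇒ blocked
  2. R ← S → Y → J — S:fork[blocks]; Y:chain[blocks] ⇒ blocked
  3. R → X ← S → Y → J — X:collider[open]; S:fork[blocks]; Y:chain[blocks] ⇒ blocked
  4. R → X → Y → J — X:chain[open]; Y:chain[blocks] ⇒ blocked
  5. R → Y → J — Y:chain[blocks] ⇒ blocked
All paths are blocked; R ⊥ J | {D, S, Y} holds.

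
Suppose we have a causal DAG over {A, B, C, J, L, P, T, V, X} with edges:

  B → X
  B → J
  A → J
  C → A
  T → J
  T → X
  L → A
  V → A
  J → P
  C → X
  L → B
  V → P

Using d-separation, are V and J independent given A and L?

Yes

There are 6 undirected paths between V and J; checking each against the conditioning set {A, L}:
Path 1: V → P ← J
  P is a collider here and neither P nor any of its descendants is conditioned on, so the collider stays closed — the path is blocked at P.
Path 2: V → A → J
  A is a chain here and A is conditioned on, so the path is blocked at A.
Path 3: V → A ← L → B → J
  L is a fork here and L is conditioned on, so the path is blocked at L.
Path 4: V → A ← L → B → X ← T → J
  L is a fork here and L is conditioned on, so the path is blocked at L.
Path 5: V → A ← C → X ← B → J
  X is a collider here and neither X nor any of its descendants is conditioned on, so the collider stays closed — the path is blocked at X.
Path 6: V → A ← C → X ← T → J
  X is a collider here and neither X nor any of its descendants is conditioned on, so the collider stays closed — the path is blocked at X.
Every path is blocked, so V and J are d-separated given {A, L}.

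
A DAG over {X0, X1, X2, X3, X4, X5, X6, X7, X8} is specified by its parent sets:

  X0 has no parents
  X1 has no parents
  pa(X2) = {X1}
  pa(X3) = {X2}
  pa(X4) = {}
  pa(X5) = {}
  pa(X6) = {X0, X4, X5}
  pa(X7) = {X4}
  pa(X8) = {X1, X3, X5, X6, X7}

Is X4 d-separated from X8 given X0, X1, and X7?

We examine all 3 paths between X4 and X8:
Path 1: X4 → X6 → X8
  X6 is a chain and X6 is not conditioned on — no node blocks this path, so it is active.
Path 2: X4 → X6 ← X5 → X8
  X6 is a collider here and neither X6 nor any of its descendants is conditioned on, so the collider stays closed — the path is blocked at X6.
Path 3: X4 → X7 → X8
  X7 is a chain here and X7 is conditioned on, so the path is blocked at X7.
Since the path X4 → X6 → X8 is active, X4 and X8 are not d-separated given {X0, X1, X7}.

No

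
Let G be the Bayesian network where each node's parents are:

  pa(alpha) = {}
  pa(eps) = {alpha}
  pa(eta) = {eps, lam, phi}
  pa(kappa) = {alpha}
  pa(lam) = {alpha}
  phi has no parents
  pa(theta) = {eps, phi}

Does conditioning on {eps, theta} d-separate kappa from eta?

No

We examine all 3 paths between kappa and eta:
Path 1: kappa ← alpha → lam → eta
  alpha is a fork and alpha is not conditioned on; lam is a chain and lam is not conditioned on — no node blocks this path, so it is active.
Path 2: kappa ← alpha → eps → eta
  eps is a chain here and eps is conditioned on, so the path is blocked at eps.
Path 3: kappa ← alpha → eps → theta ← phi → eta
  eps is a chain here and eps is conditioned on, so the path is blocked at eps.
Since the path kappa ← alpha → lam → eta is active, kappa and eta are not d-separated given {eps, theta}.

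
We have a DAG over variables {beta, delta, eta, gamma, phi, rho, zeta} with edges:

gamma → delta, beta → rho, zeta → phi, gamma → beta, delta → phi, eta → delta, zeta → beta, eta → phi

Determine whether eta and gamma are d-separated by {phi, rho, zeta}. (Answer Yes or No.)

4 paths connect eta and gamma; each must be blocked for d-separation to hold:
  1. eta → delta → phi ← zeta → beta ← gamma — delta:chain[open]; phi:collider[open]; zeta:fork[blocks]; beta:collider[open] ⇒ blocked
  2. eta → delta ← gamma — delta:collider[open] ⇒ active
  3. eta → phi ← delta ← gamma — phi:collider[open]; delta:chain[open] ⇒ active
  4. eta → phi ← zeta → beta ← gamma — phi:collider[open]; zeta:fork[blocks]; beta:collider[open] ⇒ blocked
Because an active path exists, eta and gamma are not d-separated.

No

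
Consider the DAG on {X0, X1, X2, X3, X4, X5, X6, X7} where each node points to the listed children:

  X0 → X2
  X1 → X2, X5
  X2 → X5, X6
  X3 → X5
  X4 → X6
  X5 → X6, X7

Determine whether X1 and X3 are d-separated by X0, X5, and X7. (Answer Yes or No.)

No

3 paths connect X1 and X3; each must be blocked for d-separation to hold:
  1. X1 → X5 ← X3 — X5:collider[open] ⇒ active
  2. X1 → X2 → X5 ← X3 — X2:chain[open]; X5:collider[open] ⇒ active
  3. X1 → X2 → X6 ← X5 ← X3 — X2:chain[open]; X6:collider[blocks]; X5:chain[blocks] ⇒ blocked
At least one path is unblocked, so d-separation fails.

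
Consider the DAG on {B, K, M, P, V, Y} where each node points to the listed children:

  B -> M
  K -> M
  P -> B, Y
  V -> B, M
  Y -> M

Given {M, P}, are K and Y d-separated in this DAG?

There are 3 undirected paths between K and Y; checking each against the conditioning set {M, P}:
  1. K → M ← V → B ← P → Y — M:collider[open]; V:fork[open]; B:collider[open]; P:fork[blocks] ⇒ blocked
  2. K → M ← Y — M:collider[open] ⇒ active
  3. K → M ← B ← P → Y — M:collider[open]; B:chain[open]; P:fork[blocks] ⇒ blocked
At least one path is unblocked, so d-separation fails.

No — K and Y are not d-separated given {M, P}.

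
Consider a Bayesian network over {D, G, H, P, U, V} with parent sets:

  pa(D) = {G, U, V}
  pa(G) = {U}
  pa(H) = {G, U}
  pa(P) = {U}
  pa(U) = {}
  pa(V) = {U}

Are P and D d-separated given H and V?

No

Enumerating the 4 paths from P to D and testing each for blocking by {H, V}:
Path 1: P ← U → H ← G → D
  U is a fork and U is not conditioned on; H is a collider and H is conditioned on, which opens it; G is a fork and G is not conditioned on — no node blocks this path, so it is active.
Path 2: P ← U → V → D
  V is a chain here and V is conditioned on, so the path is blocked at V.
Path 3: P ← U → G → D
  U is a fork and U is not conditioned on; G is a chain and G is not conditioned on — no node blocks this path, so it is active.
Path 4: P ← U → D
  U is a fork and U is not conditioned on — no node blocks this path, so it is active.
Because an active path exists, P and D are not d-separated.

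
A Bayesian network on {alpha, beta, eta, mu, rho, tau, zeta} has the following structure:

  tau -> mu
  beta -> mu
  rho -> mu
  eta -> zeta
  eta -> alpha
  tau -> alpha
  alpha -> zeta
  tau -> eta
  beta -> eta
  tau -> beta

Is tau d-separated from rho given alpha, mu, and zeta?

No — tau and rho are not d-separated given {alpha, mu, zeta}.

There are 5 undirected paths between tau and rho; checking each against the conditioning set {alpha, mu, zeta}:
Path 1: tau → eta ← beta → mu ← rho
  eta is a collider and its descendant alpha is conditioned on, which opens it; beta is a fork and beta is not conditioned on; mu is a collider and mu is conditioned on, which opens it — no node blocks this path, so it is active.
Path 2: tau → alpha ← eta ← beta → mu ← rho
  alpha is a collider and alpha is conditioned on, which opens it; eta is a chain and eta is not conditioned on; beta is a fork and beta is not conditioned on; mu is a collider and mu is conditioned on, which opens it — no node blocks this path, so it is active.
Path 3: tau → alpha → zeta ← eta ← beta → mu ← rho
  alpha is a chain here and alpha is conditioned on, so the path is blocked at alpha.
Path 4: tau → mu ← rho
  mu is a collider and mu is conditioned on, which opens it — no node blocks this path, so it is active.
Path 5: tau → beta → mu ← rho
  beta is a chain and beta is not conditioned on; mu is a collider and mu is conditioned on, which opens it — no node blocks this path, so it is active.
Since the path tau → eta ← beta → mu ← rho is active, tau and rho are not d-separated given {alpha, mu, zeta}.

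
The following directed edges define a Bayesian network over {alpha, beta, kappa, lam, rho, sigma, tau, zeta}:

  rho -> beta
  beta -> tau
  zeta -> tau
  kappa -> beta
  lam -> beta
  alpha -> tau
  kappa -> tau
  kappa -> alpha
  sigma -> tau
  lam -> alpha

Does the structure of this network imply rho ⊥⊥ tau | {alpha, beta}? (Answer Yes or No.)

5 paths connect rho and tau; each must be blocked for d-separation to hold:
Path 1: rho → beta → tau
  beta is a chain here and beta is conditioned on, so the path is blocked at beta.
Path 2: rho → beta ← lam → alpha → tau
  alpha is a chain here and alpha is conditioned on, so the path is blocked at alpha.
Path 3: rho → beta ← lam → alpha ← kappa → tau
  beta is a collider and beta is conditioned on, which opens it; lam is a fork and lam is not conditioned on; alpha is a collider and alpha is conditioned on, which opens it; kappa is a fork and kappa is not conditioned on — no node blocks this path, so it is active.
Path 4: rho → beta ← kappa → tau
  beta is a collider and beta is conditioned on, which opens it; kappa is a fork and kappa is not conditioned on — no node blocks this path, so it is active.
Path 5: rho → beta ← kappa → alpha → tau
  alpha is a chain here and alpha is conditioned on, so the path is blocked at alpha.
Since the path rho → beta ← lam → alpha ← kappa → tau is active, rho and tau are not d-separated given {alpha, beta}.

No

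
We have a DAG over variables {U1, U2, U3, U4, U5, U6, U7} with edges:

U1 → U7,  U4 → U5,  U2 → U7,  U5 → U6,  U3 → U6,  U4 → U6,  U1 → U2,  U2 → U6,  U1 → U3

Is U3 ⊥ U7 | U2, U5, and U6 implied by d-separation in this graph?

There are 4 undirected paths between U3 and U7; checking each against the conditioning set {U2, U5, U6}:
  1. U3 → U6 ← U2 → U7 — U6:collider[open]; U2:fork[blocks] ⇒ blocked
  2. U3 → U6 ← U2 ← U1 → U7 — U6:collider[open]; U2:chain[blocks]; U1:fork[open] ⇒ blocked
  3. U3 ← U1 → U2 → U7 — U1:fork[open]; U2:chain[blocks] ⇒ blocked
  4. U3 ← U1 → U7 — U1:fork[open] ⇒ active
At least one path is unblocked, so d-separation fails.

No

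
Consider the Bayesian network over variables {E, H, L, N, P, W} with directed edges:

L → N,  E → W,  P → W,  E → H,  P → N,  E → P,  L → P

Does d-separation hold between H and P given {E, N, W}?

Yes

There are 2 undirected paths between H and P; checking each against the conditioning set {E, N, W}:
Path 1: H ← E → P
  E is a fork here and E is conditioned on, so the path is blocked at E.
Path 2: H ← E → W ← P
  E is a fork here and E is conditioned on, so the path is blocked at E.
Every path is blocked, so H and P are d-separated given {E, N, W}.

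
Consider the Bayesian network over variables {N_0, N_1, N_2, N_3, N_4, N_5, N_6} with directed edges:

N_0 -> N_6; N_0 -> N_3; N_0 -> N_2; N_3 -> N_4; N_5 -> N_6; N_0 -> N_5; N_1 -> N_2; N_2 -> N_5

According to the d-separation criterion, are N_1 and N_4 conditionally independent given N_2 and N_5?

No

We examine all 3 paths between N_1 and N_4:
Path 1: N_1 → N_2 → N_5 → N_6 ← N_0 → N_3 → N_4
  N_2 is a chain here and N_2 is conditioned on, so the path is blocked at N_2.
Path 2: N_1 → N_2 → N_5 ← N_0 → N_3 → N_4
  N_2 is a chain here and N_2 is conditioned on, so the path is blocked at N_2.
Path 3: N_1 → N_2 ← N_0 → N_3 → N_4
  N_2 is a collider and N_2 is conditioned on, which opens it; N_0 is a fork and N_0 is not conditioned on; N_3 is a chain and N_3 is not conditioned on — no node blocks this path, so it is active.
Since the path N_1 → N_2 ← N_0 → N_3 → N_4 is active, N_1 and N_4 are not d-separated given {N_2, N_5}.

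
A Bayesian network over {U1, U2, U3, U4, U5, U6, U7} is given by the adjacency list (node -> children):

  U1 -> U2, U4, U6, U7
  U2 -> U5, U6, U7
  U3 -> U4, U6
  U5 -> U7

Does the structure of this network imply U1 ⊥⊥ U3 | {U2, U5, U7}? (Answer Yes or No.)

We examine all 5 paths between U1 and U3:
Path 1: U1 → U4 ← U3
  U4 is a collider here and neither U4 nor any of its descendants is conditioned on, so the collider stays closed — the path is blocked at U4.
Path 2: U1 → U2 → U6 ← U3
  U2 is a chain here and U2 is conditioned on, so the path is blocked at U2.
Path 3: U1 → U7 ← U2 → U6 ← U3
  U2 is a fork here and U2 is conditioned on, so the path is blocked at U2.
Path 4: U1 → U7 ← U5 ← U2 → U6 ← U3
  U5 is a chain here and U5 is conditioned on, so the path is blocked at U5.
Path 5: U1 → U6 ← U3
  U6 is a collider here and neither U6 nor any of its descendants is conditioned on, so the collider stays closed — the path is blocked at U6.
All paths are blocked; U1 ⊥ U3 | {U2, U5, U7} holds.

Yes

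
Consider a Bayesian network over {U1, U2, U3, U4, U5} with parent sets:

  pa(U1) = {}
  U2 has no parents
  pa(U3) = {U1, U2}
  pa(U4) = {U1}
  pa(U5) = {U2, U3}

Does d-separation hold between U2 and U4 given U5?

Enumerating the 2 paths from U2 to U4 and testing each for blocking by {U5}:
Path 1: U2 → U3 ← U1 → U4
  U3 is a collider and its descendant U5 is conditioned on, which opens it; U1 is a fork and U1 is not conditioned on — no node blocks this path, so it is active.
Path 2: U2 → U5 ← U3 ← U1 → U4
  U5 is a collider and U5 is conditioned on, which opens it; U3 is a chain and U3 is not conditioned on; U1 is a fork and U1 is not conditioned on — no node blocks this path, so it is active.
At least one path is unblocked, so d-separation fails.

No — U2 and U4 are not d-separated given {U5}.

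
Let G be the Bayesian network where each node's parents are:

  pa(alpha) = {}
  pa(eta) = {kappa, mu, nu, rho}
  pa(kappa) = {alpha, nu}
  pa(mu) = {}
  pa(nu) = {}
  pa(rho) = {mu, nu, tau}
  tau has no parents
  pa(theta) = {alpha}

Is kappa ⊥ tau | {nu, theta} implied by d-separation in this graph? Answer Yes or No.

Yes

There are 6 undirected paths between kappa and tau; checking each against the conditioning set {nu, theta}:
Path 1: kappa → eta ← rho ← tau
  eta is a collider here and neither eta nor any of its descendants is conditioned on, so the collider stays closed — the path is blocked at eta.
Path 2: kappa → eta ← mu → rho ← tau
  eta is a collider here and neither eta nor any of its descendants is conditioned on, so the collider stays closed — the path is blocked at eta.
Path 3: kappa → eta ← nu → rho ← tau
  eta is a collider here and neither eta nor any of its descendants is conditioned on, so the collider stays closed — the path is blocked at eta.
Path 4: kappa ← nu → rho ← tau
  nu is a fork here and nu is conditioned on, so the path is blocked at nu.
Path 5: kappa ← nu → eta ← rho ← tau
  nu is a fork here and nu is conditioned on, so the path is blocked at nu.
Path 6: kappa ← nu → eta ← mu → rho ← tau
  nu is a fork here and nu is conditioned on, so the path is blocked at nu.
All paths are blocked; kappa ⊥ tau | {nu, theta} holds.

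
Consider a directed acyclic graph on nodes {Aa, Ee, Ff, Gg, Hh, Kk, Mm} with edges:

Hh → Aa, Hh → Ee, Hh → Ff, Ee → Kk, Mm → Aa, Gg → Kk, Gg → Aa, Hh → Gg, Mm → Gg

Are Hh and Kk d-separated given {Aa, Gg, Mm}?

No

We examine all 4 paths between Hh and Kk:
  1. Hh → Ee → Kk — Ee:chain[open] ⇒ active
  2. Hh → Aa ← Mm → Gg → Kk — Aa:collider[open]; Mm:fork[blocks]; Gg:chain[blocks] ⇒ blocked
  3. Hh → Aa ← Gg → Kk — Aa:collider[open]; Gg:fork[blocks] ⇒ blocked
  4. Hh → Gg → Kk — Gg:chain[blocks] ⇒ blocked
Since the path Hh → Ee → Kk is active, Hh and Kk are not d-separated given {Aa, Gg, Mm}.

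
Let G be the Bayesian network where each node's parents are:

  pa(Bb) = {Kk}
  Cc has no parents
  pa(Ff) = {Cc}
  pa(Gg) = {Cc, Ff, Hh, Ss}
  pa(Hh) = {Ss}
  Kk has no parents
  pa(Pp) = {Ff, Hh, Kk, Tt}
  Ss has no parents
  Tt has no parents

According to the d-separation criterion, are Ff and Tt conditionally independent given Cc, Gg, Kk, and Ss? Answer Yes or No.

Enumerating the 5 paths from Ff to Tt and testing each for blocking by {Cc, Gg, Kk, Ss}:
Path 1: Ff ← Cc → Gg ← Hh → Pp ← Tt
  Cc is a fork here and Cc is conditioned on, so the path is blocked at Cc.
Path 2: Ff ← Cc → Gg ← Ss → Hh → Pp ← Tt
  Cc is a fork here and Cc is conditioned on, so the path is blocked at Cc.
Path 3: Ff → Pp ← Tt
  Pp is a collider here and neither Pp nor any of its descendants is conditioned on, so the collider stays closed — the path is blocked at Pp.
Path 4: Ff → Gg ← Hh → Pp ← Tt
  Pp is a collider here and neither Pp nor any of its descendants is conditioned on, so the collider stays closed — the path is blocked at Pp.
Path 5: Ff → Gg ← Ss → Hh → Pp ← Tt
  Ss is a fork here and Ss is conditioned on, so the path is blocked at Ss.
Since every path is blocked, d-separation holds.

Yes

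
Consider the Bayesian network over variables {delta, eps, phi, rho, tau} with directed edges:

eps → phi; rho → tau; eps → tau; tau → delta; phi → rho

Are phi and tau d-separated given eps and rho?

2 paths connect phi and tau; each must be blocked for d-separation to hold:
Path 1: phi ← eps → tau
  eps is a fork here and eps is conditioned on, so the path is blocked at eps.
Path 2: phi → rho → tau
  rho is a chain here and rho is conditioned on, so the path is blocked at rho.
Every path is blocked, so phi and tau are d-separated given {eps, rho}.

Yes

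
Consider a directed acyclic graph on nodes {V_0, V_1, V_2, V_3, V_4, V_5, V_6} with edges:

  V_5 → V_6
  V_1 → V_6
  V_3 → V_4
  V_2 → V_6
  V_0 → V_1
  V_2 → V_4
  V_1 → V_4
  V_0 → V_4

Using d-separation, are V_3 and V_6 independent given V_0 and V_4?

No

We examine all 3 paths between V_3 and V_6:
Path 1: V_3 → V_4 ← V_1 → V_6
  V_4 is a collider and V_4 is conditioned on, which opens it; V_1 is a fork and V_1 is not conditioned on — no node blocks this path, so it is active.
Path 2: V_3 → V_4 ← V_2 → V_6
  V_4 is a collider and V_4 is conditioned on, which opens it; V_2 is a fork and V_2 is not conditioned on — no node blocks this path, so it is active.
Path 3: V_3 → V_4 ← V_0 → V_1 → V_6
  V_0 is a fork here and V_0 is conditioned on, so the path is blocked at V_0.
Since the path V_3 → V_4 ← V_1 → V_6 is active, V_3 and V_6 are not d-separated given {V_0, V_4}.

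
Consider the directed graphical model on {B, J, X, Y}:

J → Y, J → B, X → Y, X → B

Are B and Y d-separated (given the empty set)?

There are 2 undirected paths between B and Y; checking each against the conditioning set ∅:
Path 1: B ← X → Y
  X is a fork and X is not conditioned on — no node blocks this path, so it is active.
Path 2: B ← J → Y
  J is a fork and J is not conditioned on — no node blocks this path, so it is active.
Because an active path exists, B and Y are not d-separated.

No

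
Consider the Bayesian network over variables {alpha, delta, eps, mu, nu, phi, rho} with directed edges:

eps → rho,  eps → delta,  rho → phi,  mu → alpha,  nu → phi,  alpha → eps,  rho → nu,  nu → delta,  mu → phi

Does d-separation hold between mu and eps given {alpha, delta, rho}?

There are 5 undirected paths between mu and eps; checking each against the conditioning set {alpha, delta, rho}:
  1. mu → alpha → eps — alpha:chain[blocks] ⇒ blocked
  2. mu → phi ← rho → nu → delta ← eps — phi:collider[blocks]; rho:fork[blocks]; nu:chain[open]; delta:collider[open] ⇒ blocked
  3. mu → phi ← rho ← eps — phi:collider[blocks]; rho:chain[blocks] ⇒ blocked
  4. mu → phi ← nu ← rho ← eps — phi:collider[blocks]; nu:chain[open]; rho:chain[blocks] ⇒ blocked
  5. mu → phi ← nu → delta ← eps — phi:collider[blocks]; nu:fork[open]; delta:collider[open] ⇒ blocked
Every path is blocked, so mu and eps are d-separated given {alpha, delta, rho}.

Yes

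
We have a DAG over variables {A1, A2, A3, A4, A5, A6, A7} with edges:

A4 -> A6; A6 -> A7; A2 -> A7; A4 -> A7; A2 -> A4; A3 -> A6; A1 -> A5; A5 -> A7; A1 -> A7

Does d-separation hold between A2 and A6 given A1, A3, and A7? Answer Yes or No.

No — A2 and A6 are not d-separated given {A1, A3, A7}.

There are 4 undirected paths between A2 and A6; checking each against the conditioning set {A1, A3, A7}:
  1. A2 → A7 ← A6 — A7:collider[open] ⇒ active
  2. A2 → A7 ← A4 → A6 — A7:collider[open]; A4:fork[open] ⇒ active
  3. A2 → A4 → A7 ← A6 — A4:chain[open]; A7:collider[open] ⇒ active
  4. A2 → A4 → A6 — A4:chain[open] ⇒ active
At least one path is unblocked, so d-separation fails.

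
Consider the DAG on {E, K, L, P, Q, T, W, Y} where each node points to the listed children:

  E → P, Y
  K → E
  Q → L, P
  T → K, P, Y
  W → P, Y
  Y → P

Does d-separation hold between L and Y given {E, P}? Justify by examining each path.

No — L and Y are not d-separated given {E, P}.

6 paths connect L and Y; each must be blocked for d-separation to hold:
Path 1: L ← Q → P ← E ← K ← T → Y
  E is a chain here and E is conditioned on, so the path is blocked at E.
Path 2: L ← Q → P ← E → Y
  E is a fork here and E is conditioned on, so the path is blocked at E.
Path 3: L ← Q → P ← Y
  Q is a fork and Q is not conditioned on; P is a collider and P is conditioned on, which opens it — no node blocks this path, so it is active.
Path 4: L ← Q → P ← T → K → E → Y
  E is a chain here and E is conditioned on, so the path is blocked at E.
Path 5: L ← Q → P ← T → Y
  Q is a fork and Q is not conditioned on; P is a collider and P is conditioned on, which opens it; T is a fork and T is not conditioned on — no node blocks this path, so it is active.
Path 6: L ← Q → P ← W → Y
  Q is a fork and Q is not conditioned on; P is a collider and P is conditioned on, which opens it; W is a fork and W is not conditioned on — no node blocks this path, so it is active.
Since the path L ← Q → P ← Y is active, L and Y are not d-separated given {E, P}.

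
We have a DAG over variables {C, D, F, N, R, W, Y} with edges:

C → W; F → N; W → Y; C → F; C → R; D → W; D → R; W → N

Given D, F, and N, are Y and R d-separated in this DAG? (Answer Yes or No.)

Enumerating the 3 paths from Y to R and testing each for blocking by {D, F, N}:
Path 1: Y ← W ← D → R
  D is a fork here and D is conditioned on, so the path is blocked at D.
Path 2: Y ← W → N ← F ← C → R
  F is a chain here and F is conditioned on, so the path is blocked at F.
Path 3: Y ← W ← C → R
  W is a chain and W is not conditioned on; C is a fork and C is not conditioned on — no node blocks this path, so it is active.
Since the path Y ← W ← C → R is active, Y and R are not d-separated given {D, F, N}.

No — Y and R are not d-separated given {D, F, N}.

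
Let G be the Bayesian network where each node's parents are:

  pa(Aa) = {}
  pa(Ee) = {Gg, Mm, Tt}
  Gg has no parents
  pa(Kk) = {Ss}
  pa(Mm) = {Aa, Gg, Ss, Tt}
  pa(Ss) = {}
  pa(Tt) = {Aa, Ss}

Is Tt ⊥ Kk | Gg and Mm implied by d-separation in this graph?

No

We examine all 5 paths between Tt and Kk:
Path 1: Tt ← Aa → Mm ← Ss → Kk
  Aa is a fork and Aa is not conditioned on; Mm is a collider and Mm is conditioned on, which opens it; Ss is a fork and Ss is not conditioned on — no node blocks this path, so it is active.
Path 2: Tt → Mm ← Ss → Kk
  Mm is a collider and Mm is conditioned on, which opens it; Ss is a fork and Ss is not conditioned on — no node blocks this path, so it is active.
Path 3: Tt → Ee ← Gg → Mm ← Ss → Kk
  Ee is a collider here and neither Ee nor any of its descendants is conditioned on, so the collider stays closed — the path is blocked at Ee.
Path 4: Tt → Ee ← Mm ← Ss → Kk
  Ee is a collider here and neither Ee nor any of its descendants is conditioned on, so the collider stays closed — the path is blocked at Ee.
Path 5: Tt ← Ss → Kk
  Ss is a fork and Ss is not conditioned on — no node blocks this path, so it is active.
Since the path Tt ← Aa → Mm ← Ss → Kk is active, Tt and Kk are not d-separated given {Gg, Mm}.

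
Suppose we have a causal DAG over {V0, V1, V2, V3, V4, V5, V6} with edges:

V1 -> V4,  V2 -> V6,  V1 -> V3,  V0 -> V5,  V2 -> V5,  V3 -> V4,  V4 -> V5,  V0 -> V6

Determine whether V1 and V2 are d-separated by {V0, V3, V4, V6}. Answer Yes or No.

We examine all 4 paths between V1 and V2:
Path 1: V1 → V3 → V4 → V5 ← V0 → V6 ← V2
  V3 is a chain here and V3 is conditioned on, so the path is blocked at V3.
Path 2: V1 → V3 → V4 → V5 ← V2
  V3 is a chain here and V3 is conditioned on, so the path is blocked at V3.
Path 3: V1 → V4 → V5 ← V0 → V6 ← V2
  V4 is a chain here and V4 is conditioned on, so the path is blocked at V4.
Path 4: V1 → V4 → V5 ← V2
  V4 is a chain here and V4 is conditioned on, so the path is blocked at V4.
Every path is blocked, so V1 and V2 are d-separated given {V0, V3, V4, V6}.

Yes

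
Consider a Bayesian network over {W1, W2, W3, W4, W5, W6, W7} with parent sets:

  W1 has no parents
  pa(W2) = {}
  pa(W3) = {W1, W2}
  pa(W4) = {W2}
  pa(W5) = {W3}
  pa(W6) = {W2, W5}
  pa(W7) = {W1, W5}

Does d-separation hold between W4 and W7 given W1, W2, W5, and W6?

Yes

Enumerating the 4 paths from W4 to W7 and testing each for blocking by {W1, W2, W5, W6}:
  1. W4 ← W2 → W3 ← W1 → W7 — W2:fork[blocks]; W3:collider[open]; W1:fork[blocks] ⇒ blocked
  2. W4 ← W2 → W3 → W5 → W7 — W2:fork[blocks]; W3:chain[open]; W5:chain[blocks] ⇒ blocked
  3. W4 ← W2 → W6 ← W5 ← W3 ← W1 → W7 — W2:fork[blocks]; W6:collider[open]; W5:chain[blocks]; W3:chain[open]; W1:fork[blocks] ⇒ blocked
  4. W4 ← W2 → W6 ← W5 → W7 — W2:fork[blocks]; W6:collider[open]; W5:fork[blocks] ⇒ blocked
Every path is blocked, so W4 and W7 are d-separated given {W1, W2, W5, W6}.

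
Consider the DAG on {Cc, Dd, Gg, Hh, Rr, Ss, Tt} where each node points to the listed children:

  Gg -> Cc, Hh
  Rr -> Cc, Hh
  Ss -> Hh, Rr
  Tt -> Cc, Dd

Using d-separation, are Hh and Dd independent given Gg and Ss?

We examine all 3 paths between Hh and Dd:
  1. Hh ← Rr → Cc ← Tt → Dd — Rr:fork[open]; Cc:collider[blocks]; Tt:fork[open] ⇒ blocked
  2. Hh ← Ss → Rr → Cc ← Tt → Dd — Ss:fork[blocks]; Rr:chain[open]; Cc:collider[blocks]; Tt:fork[open] ⇒ blocked
  3. Hh ← Gg → Cc ← Tt → Dd — Gg:fork[blocks]; Cc:collider[blocks]; Tt:fork[open] ⇒ blocked
All paths are blocked; Hh ⊥ Dd | {Gg, Ss} holds.

Yes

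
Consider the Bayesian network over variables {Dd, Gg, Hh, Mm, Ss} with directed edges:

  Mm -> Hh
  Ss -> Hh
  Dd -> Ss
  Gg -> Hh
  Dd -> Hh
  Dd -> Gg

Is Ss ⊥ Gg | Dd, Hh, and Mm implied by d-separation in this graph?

There are 4 undirected paths between Ss and Gg; checking each against the conditioning set {Dd, Hh, Mm}:
  1. Ss → Hh ← Gg — Hh:collider[open] ⇒ active
  2. Ss → Hh ← Dd → Gg — Hh:collider[open]; Dd:fork[blocks] ⇒ blocked
  3. Ss ← Dd → Gg — Dd:fork[blocks] ⇒ blocked
  4. Ss ← Dd → Hh ← Gg — Dd:fork[blocks]; Hh:collider[open] ⇒ blocked
Because an active path exists, Ss and Gg are not d-separated.

No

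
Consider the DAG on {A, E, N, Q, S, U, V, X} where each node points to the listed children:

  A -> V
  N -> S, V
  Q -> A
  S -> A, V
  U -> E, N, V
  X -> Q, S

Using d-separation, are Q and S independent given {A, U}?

Enumerating the 5 paths from Q to S and testing each for blocking by {A, U}:
  1. Q ← X → S — X:fork[open] ⇒ active
  2. Q → A → V ← U → N → S — A:chain[blocks]; V:collider[blocks]; U:fork[blocks]; N:chain[open] ⇒ blocked
  3. Q → A → V ← N → S — A:chain[blocks]; V:collider[blocks]; N:fork[open] ⇒ blocked
  4. Q → A → V ← S — A:chain[blocks]; V:collider[blocks] ⇒ blocked
  5. Q → A ← S — A:collider[open] ⇒ active
Because an active path exists, Q and S are not d-separated.

No — Q and S are not d-separated given {A, U}.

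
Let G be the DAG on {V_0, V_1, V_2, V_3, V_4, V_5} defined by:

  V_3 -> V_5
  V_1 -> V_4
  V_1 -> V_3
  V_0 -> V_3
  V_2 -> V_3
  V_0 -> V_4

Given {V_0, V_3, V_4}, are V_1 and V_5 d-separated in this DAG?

Yes

2 paths connect V_1 and V_5; each must be blocked for d-separation to hold:
Path 1: V_1 → V_4 ← V_0 → V_3 → V_5
  V_0 is a fork here and V_0 is conditioned on, so the path is blocked at V_0.
Path 2: V_1 → V_3 → V_5
  V_3 is a chain here and V_3 is conditioned on, so the path is blocked at V_3.
All paths are blocked; V_1 ⊥ V_5 | {V_0, V_3, V_4} holds.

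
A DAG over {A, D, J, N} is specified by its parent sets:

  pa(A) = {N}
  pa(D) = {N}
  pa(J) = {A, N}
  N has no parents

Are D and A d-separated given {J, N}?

2 paths connect D and A; each must be blocked for d-separation to hold:
  1. D ← N → J ← A — N:fork[blocks]; J:collider[open] ⇒ blocked
  2. D ← N → A — N:fork[blocks] ⇒ blocked
Since every path is blocked, d-separation holds.

Yes — D and A are d-separated given {J, N}.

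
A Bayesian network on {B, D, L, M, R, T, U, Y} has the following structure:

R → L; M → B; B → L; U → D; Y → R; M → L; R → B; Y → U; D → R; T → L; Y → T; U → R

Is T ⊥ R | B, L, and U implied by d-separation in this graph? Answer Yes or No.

We examine all 6 paths between T and R:
  1. T ← Y → U → D → R — Y:fork[open]; U:chain[blocks]; D:chain[open] ⇒ blocked
  2. T ← Y → U → R — Y:fork[open]; U:chain[blocks] ⇒ blocked
  3. T ← Y → R — Y:fork[open] ⇒ active
  4. T → L ← M → B ← R — L:collider[open]; M:fork[open]; B:collider[open] ⇒ active
  5. T → L ← B ← R — L:collider[open]; B:chain[blocks] ⇒ blocked
  6. T → L ← R — L:collider[open] ⇒ active
Since the path T ← Y → R is active, T and R are not d-separated given {B, L, U}.

No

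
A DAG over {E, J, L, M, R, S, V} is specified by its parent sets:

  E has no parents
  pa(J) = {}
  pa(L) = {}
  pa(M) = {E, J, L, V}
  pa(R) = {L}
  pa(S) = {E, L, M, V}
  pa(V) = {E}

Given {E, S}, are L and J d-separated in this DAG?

6 paths connect L and J; each must be blocked for d-separation to hold:
Path 1: L → S ← V ← E → M ← J
  E is a fork here and E is conditioned on, so the path is blocked at E.
Path 2: L → S ← V → M ← J
  S is a collider and S is conditioned on, which opens it; V is a fork and V is not conditioned on; M is a collider and its descendant S is conditioned on, which opens it — no node blocks this path, so it is active.
Path 3: L → S ← E → V → M ← J
  E is a fork here and E is conditioned on, so the path is blocked at E.
Path 4: L → S ← E → M ← J
  E is a fork here and E is conditioned on, so the path is blocked at E.
Path 5: L → S ← M ← J
  S is a collider and S is conditioned on, which opens it; M is a chain and M is not conditioned on — no node blocks this path, so it is active.
Path 6: L → M ← J
  M is a collider and its descendant S is conditioned on, which opens it — no node blocks this path, so it is active.
Since the path L → S ← V → M ← J is active, L and J are not d-separated given {E, S}.

No — L and J are not d-separated given {E, S}.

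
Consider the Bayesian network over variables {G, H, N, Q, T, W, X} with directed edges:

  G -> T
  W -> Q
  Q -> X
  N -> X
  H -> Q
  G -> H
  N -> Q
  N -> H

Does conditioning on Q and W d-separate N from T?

No — N and T are not d-separated given {Q, W}.

3 paths connect N and T; each must be blocked for d-separation to hold:
  1. N → H ← G → T — H:collider[open]; G:fork[open] ⇒ active
  2. N → Q ← H ← G → T — Q:collider[open]; H:chain[open]; G:fork[open] ⇒ active
  3. N → X ← Q ← H ← G → T — X:collider[blocks]; Q:chain[blocks]; H:chain[open]; G:fork[open] ⇒ blocked
At least one path is unblocked, so d-separation fails.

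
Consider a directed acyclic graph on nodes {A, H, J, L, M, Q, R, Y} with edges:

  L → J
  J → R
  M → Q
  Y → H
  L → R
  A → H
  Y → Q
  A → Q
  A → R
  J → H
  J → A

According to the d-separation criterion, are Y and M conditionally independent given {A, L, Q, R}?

No

There are 5 undirected paths between Y and M; checking each against the conditioning set {A, L, Q, R}:
Path 1: Y → H ← A → Q ← M
  H is a collider here and neither H nor any of its descendants is conditioned on, so the collider stays closed — the path is blocked at H.
Path 2: Y → H ← J → A → Q ← M
  H is a collider here and neither H nor any of its descendants is conditioned on, so the collider stays closed — the path is blocked at H.
Path 3: Y → H ← J ← L → R ← A → Q ← M
  H is a collider here and neither H nor any of its descendants is conditioned on, so the collider stays closed — the path is blocked at H.
Path 4: Y → H ← J → R ← A → Q ← M
  H is a collider here and neither H nor any of its descendants is conditioned on, so the collider stays closed — the path is blocked at H.
Path 5: Y → Q ← M
  Q is a collider and Q is conditioned on, which opens it — no node blocks this path, so it is active.
Since the path Y → Q ← M is active, Y and M are not d-separated given {A, L, Q, R}.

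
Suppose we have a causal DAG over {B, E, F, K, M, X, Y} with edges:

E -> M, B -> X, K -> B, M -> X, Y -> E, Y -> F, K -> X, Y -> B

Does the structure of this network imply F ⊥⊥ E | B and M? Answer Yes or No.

No — F and E are not d-separated given {B, M}.

Enumerating the 3 paths from F to E and testing each for blocking by {B, M}:
Path 1: F ← Y → B ← K → X ← M ← E
  X is a collider here and neither X nor any of its descendants is conditioned on, so the collider stays closed — the path is blocked at X.
Path 2: F ← Y → B → X ← M ← E
  B is a chain here and B is conditioned on, so the path is blocked at B.
Path 3: F ← Y → E
  Y is a fork and Y is not conditioned on — no node blocks this path, so it is active.
Since the path F ← Y → E is active, F and E are not d-separated given {B, M}.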